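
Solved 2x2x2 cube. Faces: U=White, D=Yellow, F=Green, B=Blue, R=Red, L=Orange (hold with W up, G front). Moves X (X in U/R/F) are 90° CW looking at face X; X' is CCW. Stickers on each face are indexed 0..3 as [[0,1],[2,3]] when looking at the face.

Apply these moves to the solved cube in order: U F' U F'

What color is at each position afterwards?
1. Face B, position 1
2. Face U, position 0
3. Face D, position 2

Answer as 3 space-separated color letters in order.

After move 1 (U): U=WWWW F=RRGG R=BBRR B=OOBB L=GGOO
After move 2 (F'): F=RGRG U=WWBR R=YBYR D=GOYY L=GWOW
After move 3 (U): U=BWRW F=YBRG R=OOYR B=GWBB L=RGOW
After move 4 (F'): F=BGYR U=BWOY R=OOGR D=GWYY L=RWOR
Query 1: B[1] = W
Query 2: U[0] = B
Query 3: D[2] = Y

Answer: W B Y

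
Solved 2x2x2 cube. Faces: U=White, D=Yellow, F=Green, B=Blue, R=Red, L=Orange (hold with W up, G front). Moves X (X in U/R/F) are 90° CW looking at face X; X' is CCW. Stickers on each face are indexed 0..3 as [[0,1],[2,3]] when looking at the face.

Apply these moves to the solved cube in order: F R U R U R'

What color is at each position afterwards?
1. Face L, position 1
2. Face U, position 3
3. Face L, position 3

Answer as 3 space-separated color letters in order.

After move 1 (F): F=GGGG U=WWOO R=WRWR D=RRYY L=OYOY
After move 2 (R): R=WWRR U=WGOG F=GRGY D=RBYB B=OBWB
After move 3 (U): U=OWGG F=WWGY R=OBRR B=OYWB L=GROY
After move 4 (R): R=RORB U=OWGY F=WBGB D=RWYO B=GYWB
After move 5 (U): U=GOYW F=ROGB R=GYRB B=GRWB L=WBOY
After move 6 (R'): R=YBGR U=GWYG F=ROGW D=ROYB B=ORWB
Query 1: L[1] = B
Query 2: U[3] = G
Query 3: L[3] = Y

Answer: B G Y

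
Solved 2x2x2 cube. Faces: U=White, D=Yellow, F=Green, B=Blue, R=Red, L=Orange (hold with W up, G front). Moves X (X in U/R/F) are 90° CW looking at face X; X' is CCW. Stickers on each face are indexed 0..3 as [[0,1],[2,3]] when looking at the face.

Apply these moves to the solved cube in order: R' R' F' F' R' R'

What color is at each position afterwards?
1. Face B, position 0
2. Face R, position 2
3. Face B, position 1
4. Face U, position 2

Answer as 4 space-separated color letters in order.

Answer: G R B W

Derivation:
After move 1 (R'): R=RRRR U=WBWB F=GWGW D=YGYG B=YBYB
After move 2 (R'): R=RRRR U=WYWY F=GBGB D=YWYW B=GBGB
After move 3 (F'): F=BBGG U=WYRR R=WRYR D=OOYW L=OYOW
After move 4 (F'): F=BGBG U=WYWY R=OROR D=YWYW L=OROR
After move 5 (R'): R=RROO U=WGWG F=BYBY D=YGYG B=WBWB
After move 6 (R'): R=RORO U=WWWW F=BGBG D=YYYY B=GBGB
Query 1: B[0] = G
Query 2: R[2] = R
Query 3: B[1] = B
Query 4: U[2] = W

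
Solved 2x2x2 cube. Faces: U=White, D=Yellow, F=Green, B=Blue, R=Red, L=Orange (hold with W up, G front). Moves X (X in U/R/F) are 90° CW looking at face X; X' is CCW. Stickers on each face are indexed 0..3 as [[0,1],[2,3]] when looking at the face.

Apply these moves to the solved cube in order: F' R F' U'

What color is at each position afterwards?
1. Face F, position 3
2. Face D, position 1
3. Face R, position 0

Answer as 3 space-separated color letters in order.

Answer: G W O

Derivation:
After move 1 (F'): F=GGGG U=WWRR R=YRYR D=OOYY L=OWOW
After move 2 (R): R=YYRR U=WGRG F=GOGY D=OBYB B=RBWB
After move 3 (F'): F=OYGG U=WGYR R=BYOR D=WWYB L=OGOR
After move 4 (U'): U=GRWY F=OGGG R=OYOR B=BYWB L=RBOR
Query 1: F[3] = G
Query 2: D[1] = W
Query 3: R[0] = O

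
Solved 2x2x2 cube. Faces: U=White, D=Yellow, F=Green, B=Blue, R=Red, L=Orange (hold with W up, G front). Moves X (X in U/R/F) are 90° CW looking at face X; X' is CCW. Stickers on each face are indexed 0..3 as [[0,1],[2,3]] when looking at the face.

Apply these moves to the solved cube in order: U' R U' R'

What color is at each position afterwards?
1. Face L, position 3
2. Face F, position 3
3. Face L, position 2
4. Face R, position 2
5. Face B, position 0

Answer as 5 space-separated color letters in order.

After move 1 (U'): U=WWWW F=OOGG R=GGRR B=RRBB L=BBOO
After move 2 (R): R=RGRG U=WOWG F=OYGY D=YBYR B=WRWB
After move 3 (U'): U=OGWW F=BBGY R=OYRG B=RGWB L=WROO
After move 4 (R'): R=YGOR U=OWWR F=BGGW D=YBYY B=RGBB
Query 1: L[3] = O
Query 2: F[3] = W
Query 3: L[2] = O
Query 4: R[2] = O
Query 5: B[0] = R

Answer: O W O O R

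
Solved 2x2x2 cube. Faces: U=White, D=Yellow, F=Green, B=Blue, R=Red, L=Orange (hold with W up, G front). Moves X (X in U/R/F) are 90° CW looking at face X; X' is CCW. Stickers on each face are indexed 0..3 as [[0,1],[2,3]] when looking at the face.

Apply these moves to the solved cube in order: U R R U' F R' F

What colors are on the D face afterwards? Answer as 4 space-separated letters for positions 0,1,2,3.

After move 1 (U): U=WWWW F=RRGG R=BBRR B=OOBB L=GGOO
After move 2 (R): R=RBRB U=WRWG F=RYGY D=YBYO B=WOWB
After move 3 (R): R=RRBB U=WYWY F=RBGO D=YWYW B=GORB
After move 4 (U'): U=YYWW F=GGGO R=RBBB B=RRRB L=GOOO
After move 5 (F): F=GGOG U=YYOO R=WBWB D=BRYW L=GYOW
After move 6 (R'): R=BBWW U=YROR F=GYOO D=BGYG B=WRRB
After move 7 (F): F=OGOY U=YRWY R=OBRW D=WBYG L=GBOG
Query: D face = WBYG

Answer: W B Y G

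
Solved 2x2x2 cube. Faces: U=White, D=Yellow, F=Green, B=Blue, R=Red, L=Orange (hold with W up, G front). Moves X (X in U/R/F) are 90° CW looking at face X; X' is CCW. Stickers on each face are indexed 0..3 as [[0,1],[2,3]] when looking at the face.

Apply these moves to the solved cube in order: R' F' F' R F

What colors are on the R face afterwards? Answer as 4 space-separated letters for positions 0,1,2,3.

Answer: G O G R

Derivation:
After move 1 (R'): R=RRRR U=WBWB F=GWGW D=YGYG B=YBYB
After move 2 (F'): F=WWGG U=WBRR R=GRYR D=OOYG L=OBOW
After move 3 (F'): F=WGWG U=WBGY R=OROR D=BWYG L=OROR
After move 4 (R): R=OORR U=WGGG F=WWWG D=BYYY B=YBBB
After move 5 (F): F=WWGW U=WGRR R=GOGR D=ROYY L=OBOY
Query: R face = GOGR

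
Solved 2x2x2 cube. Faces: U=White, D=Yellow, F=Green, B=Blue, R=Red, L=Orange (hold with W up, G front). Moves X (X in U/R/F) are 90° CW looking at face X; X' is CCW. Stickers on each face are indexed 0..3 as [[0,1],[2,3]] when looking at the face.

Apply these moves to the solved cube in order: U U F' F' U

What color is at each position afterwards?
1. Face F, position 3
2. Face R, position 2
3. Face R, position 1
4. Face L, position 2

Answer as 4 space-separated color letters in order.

Answer: B R G O

Derivation:
After move 1 (U): U=WWWW F=RRGG R=BBRR B=OOBB L=GGOO
After move 2 (U): U=WWWW F=BBGG R=OORR B=GGBB L=RROO
After move 3 (F'): F=BGBG U=WWOR R=YOYR D=ROYY L=RWOW
After move 4 (F'): F=GGBB U=WWYY R=OORR D=WWYY L=RROO
After move 5 (U): U=YWYW F=OOBB R=GGRR B=RRBB L=GGOO
Query 1: F[3] = B
Query 2: R[2] = R
Query 3: R[1] = G
Query 4: L[2] = O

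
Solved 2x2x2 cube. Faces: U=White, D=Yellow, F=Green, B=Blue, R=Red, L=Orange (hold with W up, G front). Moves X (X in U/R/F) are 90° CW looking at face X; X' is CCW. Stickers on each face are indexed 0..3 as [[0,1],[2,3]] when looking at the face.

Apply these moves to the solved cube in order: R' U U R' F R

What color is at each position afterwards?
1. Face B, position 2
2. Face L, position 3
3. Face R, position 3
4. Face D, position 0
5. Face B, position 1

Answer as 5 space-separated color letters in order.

After move 1 (R'): R=RRRR U=WBWB F=GWGW D=YGYG B=YBYB
After move 2 (U): U=WWBB F=RRGW R=YBRR B=OOYB L=GWOO
After move 3 (U): U=BWBW F=YBGW R=OORR B=GWYB L=RROO
After move 4 (R'): R=OROR U=BYBG F=YWGW D=YBYW B=GWGB
After move 5 (F): F=GYWW U=BYOR R=BRGR D=OOYW L=RYOB
After move 6 (R): R=GBRR U=BYOW F=GOWW D=OGYG B=RWYB
Query 1: B[2] = Y
Query 2: L[3] = B
Query 3: R[3] = R
Query 4: D[0] = O
Query 5: B[1] = W

Answer: Y B R O W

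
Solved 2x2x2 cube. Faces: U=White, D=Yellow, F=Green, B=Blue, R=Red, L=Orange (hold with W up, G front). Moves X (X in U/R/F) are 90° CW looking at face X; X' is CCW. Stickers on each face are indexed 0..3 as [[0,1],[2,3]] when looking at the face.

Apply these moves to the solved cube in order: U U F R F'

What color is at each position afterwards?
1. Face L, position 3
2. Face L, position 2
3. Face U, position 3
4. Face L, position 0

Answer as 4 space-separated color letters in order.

Answer: O O R R

Derivation:
After move 1 (U): U=WWWW F=RRGG R=BBRR B=OOBB L=GGOO
After move 2 (U): U=WWWW F=BBGG R=OORR B=GGBB L=RROO
After move 3 (F): F=GBGB U=WWOR R=WOWR D=ROYY L=RYOY
After move 4 (R): R=WWRO U=WBOB F=GOGY D=RBYG B=RGWB
After move 5 (F'): F=OYGG U=WBWR R=BWRO D=YYYG L=RBOO
Query 1: L[3] = O
Query 2: L[2] = O
Query 3: U[3] = R
Query 4: L[0] = R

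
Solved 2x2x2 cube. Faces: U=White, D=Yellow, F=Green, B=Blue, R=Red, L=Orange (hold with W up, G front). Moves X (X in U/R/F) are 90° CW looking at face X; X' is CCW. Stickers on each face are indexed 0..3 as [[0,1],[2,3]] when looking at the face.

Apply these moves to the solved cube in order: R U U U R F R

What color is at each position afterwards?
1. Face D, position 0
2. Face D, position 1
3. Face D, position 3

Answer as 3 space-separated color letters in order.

Answer: R G W

Derivation:
After move 1 (R): R=RRRR U=WGWG F=GYGY D=YBYB B=WBWB
After move 2 (U): U=WWGG F=RRGY R=WBRR B=OOWB L=GYOO
After move 3 (U): U=GWGW F=WBGY R=OORR B=GYWB L=RROO
After move 4 (U): U=GGWW F=OOGY R=GYRR B=RRWB L=WBOO
After move 5 (R): R=RGRY U=GOWY F=OBGB D=YWYR B=WRGB
After move 6 (F): F=GOBB U=GOOB R=WGYY D=RRYR L=WYOW
After move 7 (R): R=YWYG U=GOOB F=GRBR D=RGYW B=BROB
Query 1: D[0] = R
Query 2: D[1] = G
Query 3: D[3] = W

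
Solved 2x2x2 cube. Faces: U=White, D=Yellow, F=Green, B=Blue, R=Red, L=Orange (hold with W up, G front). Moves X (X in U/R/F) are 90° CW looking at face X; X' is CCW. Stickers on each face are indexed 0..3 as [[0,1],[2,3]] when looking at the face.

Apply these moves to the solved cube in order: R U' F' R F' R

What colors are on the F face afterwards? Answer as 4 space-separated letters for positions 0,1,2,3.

After move 1 (R): R=RRRR U=WGWG F=GYGY D=YBYB B=WBWB
After move 2 (U'): U=GGWW F=OOGY R=GYRR B=RRWB L=WBOO
After move 3 (F'): F=OYOG U=GGGR R=BYYR D=BOYB L=WWOW
After move 4 (R): R=YBRY U=GYGG F=OOOB D=BWYR B=RRGB
After move 5 (F'): F=OBOO U=GYYR R=WBBY D=WWYR L=WGOG
After move 6 (R): R=BWYB U=GBYO F=OWOR D=WGYR B=RRYB
Query: F face = OWOR

Answer: O W O R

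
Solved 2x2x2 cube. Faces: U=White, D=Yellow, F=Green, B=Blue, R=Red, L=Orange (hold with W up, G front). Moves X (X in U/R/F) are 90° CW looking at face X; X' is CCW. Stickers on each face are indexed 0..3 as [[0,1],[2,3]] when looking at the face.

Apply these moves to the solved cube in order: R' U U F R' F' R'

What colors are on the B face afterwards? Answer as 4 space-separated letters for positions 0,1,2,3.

Answer: B W G B

Derivation:
After move 1 (R'): R=RRRR U=WBWB F=GWGW D=YGYG B=YBYB
After move 2 (U): U=WWBB F=RRGW R=YBRR B=OOYB L=GWOO
After move 3 (U): U=BWBW F=YBGW R=OORR B=GWYB L=RROO
After move 4 (F): F=GYWB U=BWOR R=BOWR D=ROYG L=RYOG
After move 5 (R'): R=ORBW U=BYOG F=GWWR D=RYYB B=GWOB
After move 6 (F'): F=WRGW U=BYOB R=YRRW D=YGYB L=RGOO
After move 7 (R'): R=RWYR U=BOOG F=WYGB D=YRYW B=BWGB
Query: B face = BWGB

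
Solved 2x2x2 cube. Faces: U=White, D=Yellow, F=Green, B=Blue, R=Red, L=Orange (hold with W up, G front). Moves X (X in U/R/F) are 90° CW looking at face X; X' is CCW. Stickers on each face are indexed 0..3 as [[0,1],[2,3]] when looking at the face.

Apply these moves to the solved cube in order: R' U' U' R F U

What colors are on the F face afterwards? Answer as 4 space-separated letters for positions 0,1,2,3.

After move 1 (R'): R=RRRR U=WBWB F=GWGW D=YGYG B=YBYB
After move 2 (U'): U=BBWW F=OOGW R=GWRR B=RRYB L=YBOO
After move 3 (U'): U=BWBW F=YBGW R=OORR B=GWYB L=RROO
After move 4 (R): R=RORO U=BBBW F=YGGG D=YYYG B=WWWB
After move 5 (F): F=GYGG U=BBOR R=BOWO D=RRYG L=RYOY
After move 6 (U): U=OBRB F=BOGG R=WWWO B=RYWB L=GYOY
Query: F face = BOGG

Answer: B O G G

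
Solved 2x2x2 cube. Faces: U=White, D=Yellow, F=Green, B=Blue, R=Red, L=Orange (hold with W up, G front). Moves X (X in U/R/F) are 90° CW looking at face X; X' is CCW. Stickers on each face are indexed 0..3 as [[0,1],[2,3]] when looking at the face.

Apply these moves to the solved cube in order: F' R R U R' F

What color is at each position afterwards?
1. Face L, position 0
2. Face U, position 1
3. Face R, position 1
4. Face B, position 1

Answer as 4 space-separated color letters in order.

After move 1 (F'): F=GGGG U=WWRR R=YRYR D=OOYY L=OWOW
After move 2 (R): R=YYRR U=WGRG F=GOGY D=OBYB B=RBWB
After move 3 (R): R=RYRY U=WORY F=GBGB D=OWYR B=GBGB
After move 4 (U): U=RWYO F=RYGB R=GBRY B=OWGB L=GBOW
After move 5 (R'): R=BYGR U=RGYO F=RWGO D=OYYB B=RWWB
After move 6 (F): F=GROW U=RGWB R=YYOR D=GBYB L=GOOY
Query 1: L[0] = G
Query 2: U[1] = G
Query 3: R[1] = Y
Query 4: B[1] = W

Answer: G G Y W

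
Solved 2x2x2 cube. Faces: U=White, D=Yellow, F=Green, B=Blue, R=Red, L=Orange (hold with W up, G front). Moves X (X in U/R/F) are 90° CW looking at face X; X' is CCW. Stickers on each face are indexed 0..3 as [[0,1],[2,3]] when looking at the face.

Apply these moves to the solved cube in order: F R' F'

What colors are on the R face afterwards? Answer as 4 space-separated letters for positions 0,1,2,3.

Answer: G R R W

Derivation:
After move 1 (F): F=GGGG U=WWOO R=WRWR D=RRYY L=OYOY
After move 2 (R'): R=RRWW U=WBOB F=GWGO D=RGYG B=YBRB
After move 3 (F'): F=WOGG U=WBRW R=GRRW D=YYYG L=OBOO
Query: R face = GRRW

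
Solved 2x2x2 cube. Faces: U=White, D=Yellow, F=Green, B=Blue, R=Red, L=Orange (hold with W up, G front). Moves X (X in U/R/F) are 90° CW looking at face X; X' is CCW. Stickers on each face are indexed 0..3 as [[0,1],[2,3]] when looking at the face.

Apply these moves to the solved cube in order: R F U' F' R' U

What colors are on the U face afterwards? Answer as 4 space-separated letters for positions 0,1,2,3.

After move 1 (R): R=RRRR U=WGWG F=GYGY D=YBYB B=WBWB
After move 2 (F): F=GGYY U=WGOO R=WRGR D=RRYB L=OYOB
After move 3 (U'): U=GOWO F=OYYY R=GGGR B=WRWB L=WBOB
After move 4 (F'): F=YYOY U=GOGG R=RGRR D=BBYB L=WOOW
After move 5 (R'): R=GRRR U=GWGW F=YOOG D=BYYY B=BRBB
After move 6 (U): U=GGWW F=GROG R=BRRR B=WOBB L=YOOW
Query: U face = GGWW

Answer: G G W W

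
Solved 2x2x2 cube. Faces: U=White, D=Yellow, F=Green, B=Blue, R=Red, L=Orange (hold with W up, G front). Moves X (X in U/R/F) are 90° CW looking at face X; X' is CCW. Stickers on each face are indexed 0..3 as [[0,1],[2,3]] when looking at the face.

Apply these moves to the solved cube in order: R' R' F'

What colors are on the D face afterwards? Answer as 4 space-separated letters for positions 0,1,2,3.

After move 1 (R'): R=RRRR U=WBWB F=GWGW D=YGYG B=YBYB
After move 2 (R'): R=RRRR U=WYWY F=GBGB D=YWYW B=GBGB
After move 3 (F'): F=BBGG U=WYRR R=WRYR D=OOYW L=OYOW
Query: D face = OOYW

Answer: O O Y W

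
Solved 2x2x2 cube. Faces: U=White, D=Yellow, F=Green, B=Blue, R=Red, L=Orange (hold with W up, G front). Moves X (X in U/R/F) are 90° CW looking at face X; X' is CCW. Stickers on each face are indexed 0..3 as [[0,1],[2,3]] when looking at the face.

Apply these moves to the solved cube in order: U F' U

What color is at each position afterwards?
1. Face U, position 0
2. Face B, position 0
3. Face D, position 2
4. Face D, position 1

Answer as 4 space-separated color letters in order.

After move 1 (U): U=WWWW F=RRGG R=BBRR B=OOBB L=GGOO
After move 2 (F'): F=RGRG U=WWBR R=YBYR D=GOYY L=GWOW
After move 3 (U): U=BWRW F=YBRG R=OOYR B=GWBB L=RGOW
Query 1: U[0] = B
Query 2: B[0] = G
Query 3: D[2] = Y
Query 4: D[1] = O

Answer: B G Y O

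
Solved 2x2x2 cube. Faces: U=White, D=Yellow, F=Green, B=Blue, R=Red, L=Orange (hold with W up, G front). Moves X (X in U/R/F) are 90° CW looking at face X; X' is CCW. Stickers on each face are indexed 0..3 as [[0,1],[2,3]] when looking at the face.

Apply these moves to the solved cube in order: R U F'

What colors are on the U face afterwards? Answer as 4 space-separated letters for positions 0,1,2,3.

After move 1 (R): R=RRRR U=WGWG F=GYGY D=YBYB B=WBWB
After move 2 (U): U=WWGG F=RRGY R=WBRR B=OOWB L=GYOO
After move 3 (F'): F=RYRG U=WWWR R=BBYR D=YOYB L=GGOG
Query: U face = WWWR

Answer: W W W R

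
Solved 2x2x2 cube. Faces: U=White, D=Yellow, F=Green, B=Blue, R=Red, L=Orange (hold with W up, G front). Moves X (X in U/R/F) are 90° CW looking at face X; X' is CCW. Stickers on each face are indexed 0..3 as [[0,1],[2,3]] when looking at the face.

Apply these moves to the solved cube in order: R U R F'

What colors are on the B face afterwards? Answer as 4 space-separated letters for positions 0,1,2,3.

After move 1 (R): R=RRRR U=WGWG F=GYGY D=YBYB B=WBWB
After move 2 (U): U=WWGG F=RRGY R=WBRR B=OOWB L=GYOO
After move 3 (R): R=RWRB U=WRGY F=RBGB D=YWYO B=GOWB
After move 4 (F'): F=BBRG U=WRRR R=WWYB D=YOYO L=GYOG
Query: B face = GOWB

Answer: G O W B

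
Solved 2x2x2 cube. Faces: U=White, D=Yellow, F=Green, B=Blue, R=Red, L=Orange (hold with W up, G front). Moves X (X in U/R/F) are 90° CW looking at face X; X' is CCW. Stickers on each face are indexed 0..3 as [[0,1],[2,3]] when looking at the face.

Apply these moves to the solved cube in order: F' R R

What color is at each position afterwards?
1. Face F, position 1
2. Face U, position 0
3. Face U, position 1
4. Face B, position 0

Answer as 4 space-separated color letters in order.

Answer: B W O G

Derivation:
After move 1 (F'): F=GGGG U=WWRR R=YRYR D=OOYY L=OWOW
After move 2 (R): R=YYRR U=WGRG F=GOGY D=OBYB B=RBWB
After move 3 (R): R=RYRY U=WORY F=GBGB D=OWYR B=GBGB
Query 1: F[1] = B
Query 2: U[0] = W
Query 3: U[1] = O
Query 4: B[0] = G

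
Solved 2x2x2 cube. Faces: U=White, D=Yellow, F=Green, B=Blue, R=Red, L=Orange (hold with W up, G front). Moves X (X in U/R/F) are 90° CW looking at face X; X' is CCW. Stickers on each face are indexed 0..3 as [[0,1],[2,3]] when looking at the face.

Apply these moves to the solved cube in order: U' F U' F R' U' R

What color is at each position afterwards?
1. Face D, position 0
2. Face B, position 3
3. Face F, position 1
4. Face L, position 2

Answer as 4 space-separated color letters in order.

Answer: W B B O

Derivation:
After move 1 (U'): U=WWWW F=OOGG R=GGRR B=RRBB L=BBOO
After move 2 (F): F=GOGO U=WWOB R=WGWR D=RGYY L=BYOY
After move 3 (U'): U=WBWO F=BYGO R=GOWR B=WGBB L=RROY
After move 4 (F): F=GBOY U=WBYR R=WOOR D=WGYY L=RROG
After move 5 (R'): R=ORWO U=WBYW F=GBOR D=WBYY B=YGGB
After move 6 (U'): U=BWWY F=RROR R=GBWO B=ORGB L=YGOG
After move 7 (R): R=WGOB U=BRWR F=RBOY D=WGYO B=YRWB
Query 1: D[0] = W
Query 2: B[3] = B
Query 3: F[1] = B
Query 4: L[2] = O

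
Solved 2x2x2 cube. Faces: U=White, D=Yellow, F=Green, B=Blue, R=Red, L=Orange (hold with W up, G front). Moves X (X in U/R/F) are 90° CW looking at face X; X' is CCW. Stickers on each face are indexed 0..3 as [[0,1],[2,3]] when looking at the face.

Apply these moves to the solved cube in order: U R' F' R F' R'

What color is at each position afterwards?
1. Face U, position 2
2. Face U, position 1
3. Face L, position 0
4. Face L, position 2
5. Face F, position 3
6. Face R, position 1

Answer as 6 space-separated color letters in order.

Answer: Y B G O R R

Derivation:
After move 1 (U): U=WWWW F=RRGG R=BBRR B=OOBB L=GGOO
After move 2 (R'): R=BRBR U=WBWO F=RWGW D=YRYG B=YOYB
After move 3 (F'): F=WWRG U=WBBB R=RRYR D=GOYG L=GOOW
After move 4 (R): R=YRRR U=WWBG F=WORG D=GYYY B=BOBB
After move 5 (F'): F=OGWR U=WWYR R=YRGR D=OWYY L=GGOB
After move 6 (R'): R=RRYG U=WBYB F=OWWR D=OGYR B=YOWB
Query 1: U[2] = Y
Query 2: U[1] = B
Query 3: L[0] = G
Query 4: L[2] = O
Query 5: F[3] = R
Query 6: R[1] = R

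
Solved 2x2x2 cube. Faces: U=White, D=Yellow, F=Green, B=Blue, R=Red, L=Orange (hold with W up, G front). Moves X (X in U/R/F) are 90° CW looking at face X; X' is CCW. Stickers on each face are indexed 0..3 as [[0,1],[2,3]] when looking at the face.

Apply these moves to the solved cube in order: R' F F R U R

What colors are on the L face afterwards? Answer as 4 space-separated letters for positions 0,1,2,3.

After move 1 (R'): R=RRRR U=WBWB F=GWGW D=YGYG B=YBYB
After move 2 (F): F=GGWW U=WBOO R=WRBR D=RRYG L=OYOG
After move 3 (F): F=WGWG U=WBGY R=OROR D=BWYG L=OROR
After move 4 (R): R=OORR U=WGGG F=WWWG D=BYYY B=YBBB
After move 5 (U): U=GWGG F=OOWG R=YBRR B=ORBB L=WWOR
After move 6 (R): R=RYRB U=GOGG F=OYWY D=BBYO B=GRWB
Query: L face = WWOR

Answer: W W O R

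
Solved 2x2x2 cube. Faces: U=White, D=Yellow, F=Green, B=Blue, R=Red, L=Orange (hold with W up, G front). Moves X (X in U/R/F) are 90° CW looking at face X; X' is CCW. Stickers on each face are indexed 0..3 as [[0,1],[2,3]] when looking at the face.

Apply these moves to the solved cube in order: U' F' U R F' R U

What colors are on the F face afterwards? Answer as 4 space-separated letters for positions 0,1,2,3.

After move 1 (U'): U=WWWW F=OOGG R=GGRR B=RRBB L=BBOO
After move 2 (F'): F=OGOG U=WWGR R=YGYR D=BOYY L=BWOW
After move 3 (U): U=GWRW F=YGOG R=RRYR B=BWBB L=OGOW
After move 4 (R): R=YRRR U=GGRG F=YOOY D=BBYB B=WWWB
After move 5 (F'): F=OYYO U=GGYR R=BRBR D=GWYB L=OGOR
After move 6 (R): R=BBRR U=GYYO F=OWYB D=GWYW B=RWGB
After move 7 (U): U=YGOY F=BBYB R=RWRR B=OGGB L=OWOR
Query: F face = BBYB

Answer: B B Y B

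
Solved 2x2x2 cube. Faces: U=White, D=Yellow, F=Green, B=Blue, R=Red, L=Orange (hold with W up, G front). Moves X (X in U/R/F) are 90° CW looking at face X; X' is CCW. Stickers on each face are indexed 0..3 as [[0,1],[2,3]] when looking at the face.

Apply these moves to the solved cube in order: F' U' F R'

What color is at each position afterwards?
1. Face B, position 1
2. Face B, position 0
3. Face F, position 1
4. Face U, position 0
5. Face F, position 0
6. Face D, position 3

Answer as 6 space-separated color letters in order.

After move 1 (F'): F=GGGG U=WWRR R=YRYR D=OOYY L=OWOW
After move 2 (U'): U=WRWR F=OWGG R=GGYR B=YRBB L=BBOW
After move 3 (F): F=GOGW U=WRWB R=WGRR D=YGYY L=BOOO
After move 4 (R'): R=GRWR U=WBWY F=GRGB D=YOYW B=YRGB
Query 1: B[1] = R
Query 2: B[0] = Y
Query 3: F[1] = R
Query 4: U[0] = W
Query 5: F[0] = G
Query 6: D[3] = W

Answer: R Y R W G W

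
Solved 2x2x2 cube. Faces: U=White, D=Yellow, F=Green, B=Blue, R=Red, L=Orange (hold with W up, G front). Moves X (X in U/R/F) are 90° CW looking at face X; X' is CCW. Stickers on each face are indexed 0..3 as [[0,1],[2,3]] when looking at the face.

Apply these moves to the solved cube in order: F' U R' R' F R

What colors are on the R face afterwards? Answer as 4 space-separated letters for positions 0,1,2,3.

After move 1 (F'): F=GGGG U=WWRR R=YRYR D=OOYY L=OWOW
After move 2 (U): U=RWRW F=YRGG R=BBYR B=OWBB L=GGOW
After move 3 (R'): R=BRBY U=RBRO F=YWGW D=ORYG B=YWOB
After move 4 (R'): R=RYBB U=RORY F=YBGO D=OWYW B=GWRB
After move 5 (F): F=GYOB U=ROWG R=RYYB D=BRYW L=GOOW
After move 6 (R): R=YRBY U=RYWB F=GROW D=BRYG B=GWOB
Query: R face = YRBY

Answer: Y R B Y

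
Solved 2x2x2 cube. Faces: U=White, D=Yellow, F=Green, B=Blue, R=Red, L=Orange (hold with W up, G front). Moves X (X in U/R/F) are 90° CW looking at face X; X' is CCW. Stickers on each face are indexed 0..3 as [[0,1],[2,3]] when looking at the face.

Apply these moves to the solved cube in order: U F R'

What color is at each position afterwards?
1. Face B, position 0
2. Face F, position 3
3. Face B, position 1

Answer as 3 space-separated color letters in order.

After move 1 (U): U=WWWW F=RRGG R=BBRR B=OOBB L=GGOO
After move 2 (F): F=GRGR U=WWOG R=WBWR D=RBYY L=GYOY
After move 3 (R'): R=BRWW U=WBOO F=GWGG D=RRYR B=YOBB
Query 1: B[0] = Y
Query 2: F[3] = G
Query 3: B[1] = O

Answer: Y G O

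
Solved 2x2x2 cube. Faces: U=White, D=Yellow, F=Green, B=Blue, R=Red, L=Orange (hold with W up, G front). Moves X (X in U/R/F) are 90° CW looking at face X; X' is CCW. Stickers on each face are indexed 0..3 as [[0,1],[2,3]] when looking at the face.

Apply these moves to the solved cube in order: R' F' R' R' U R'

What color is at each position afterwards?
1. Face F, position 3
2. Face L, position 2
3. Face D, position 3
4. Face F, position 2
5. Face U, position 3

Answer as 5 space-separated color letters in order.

After move 1 (R'): R=RRRR U=WBWB F=GWGW D=YGYG B=YBYB
After move 2 (F'): F=WWGG U=WBRR R=GRYR D=OOYG L=OBOW
After move 3 (R'): R=RRGY U=WYRY F=WBGR D=OWYG B=GBOB
After move 4 (R'): R=RYRG U=WORG F=WYGY D=OBYR B=GBWB
After move 5 (U): U=RWGO F=RYGY R=GBRG B=OBWB L=WYOW
After move 6 (R'): R=BGGR U=RWGO F=RWGO D=OYYY B=RBBB
Query 1: F[3] = O
Query 2: L[2] = O
Query 3: D[3] = Y
Query 4: F[2] = G
Query 5: U[3] = O

Answer: O O Y G O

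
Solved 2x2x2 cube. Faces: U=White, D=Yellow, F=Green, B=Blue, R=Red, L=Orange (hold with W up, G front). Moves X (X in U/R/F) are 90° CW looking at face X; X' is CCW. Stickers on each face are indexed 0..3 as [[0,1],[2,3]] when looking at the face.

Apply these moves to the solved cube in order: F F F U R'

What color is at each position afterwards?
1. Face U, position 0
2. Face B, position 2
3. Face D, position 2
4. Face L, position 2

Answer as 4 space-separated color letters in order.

Answer: R O Y O

Derivation:
After move 1 (F): F=GGGG U=WWOO R=WRWR D=RRYY L=OYOY
After move 2 (F): F=GGGG U=WWYY R=OROR D=WWYY L=OROR
After move 3 (F): F=GGGG U=WWRR R=YRYR D=OOYY L=OWOW
After move 4 (U): U=RWRW F=YRGG R=BBYR B=OWBB L=GGOW
After move 5 (R'): R=BRBY U=RBRO F=YWGW D=ORYG B=YWOB
Query 1: U[0] = R
Query 2: B[2] = O
Query 3: D[2] = Y
Query 4: L[2] = O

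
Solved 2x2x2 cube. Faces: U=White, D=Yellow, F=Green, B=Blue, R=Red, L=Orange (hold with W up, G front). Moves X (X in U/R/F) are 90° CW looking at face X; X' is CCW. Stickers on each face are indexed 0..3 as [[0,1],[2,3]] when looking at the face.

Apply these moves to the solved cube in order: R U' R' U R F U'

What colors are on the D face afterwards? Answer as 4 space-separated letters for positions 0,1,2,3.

Answer: R G Y W

Derivation:
After move 1 (R): R=RRRR U=WGWG F=GYGY D=YBYB B=WBWB
After move 2 (U'): U=GGWW F=OOGY R=GYRR B=RRWB L=WBOO
After move 3 (R'): R=YRGR U=GWWR F=OGGW D=YOYY B=BRBB
After move 4 (U): U=WGRW F=YRGW R=BRGR B=WBBB L=OGOO
After move 5 (R): R=GBRR U=WRRW F=YOGY D=YBYW B=WBGB
After move 6 (F): F=GYYO U=WROG R=RBWR D=RGYW L=OYOB
After move 7 (U'): U=RGWO F=OYYO R=GYWR B=RBGB L=WBOB
Query: D face = RGYW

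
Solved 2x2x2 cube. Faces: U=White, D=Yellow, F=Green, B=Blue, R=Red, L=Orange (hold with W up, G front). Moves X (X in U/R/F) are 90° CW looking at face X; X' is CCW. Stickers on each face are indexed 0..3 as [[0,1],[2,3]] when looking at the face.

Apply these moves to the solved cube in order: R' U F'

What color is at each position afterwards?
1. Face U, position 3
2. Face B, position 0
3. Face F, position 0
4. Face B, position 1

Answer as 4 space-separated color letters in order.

After move 1 (R'): R=RRRR U=WBWB F=GWGW D=YGYG B=YBYB
After move 2 (U): U=WWBB F=RRGW R=YBRR B=OOYB L=GWOO
After move 3 (F'): F=RWRG U=WWYR R=GBYR D=WOYG L=GBOB
Query 1: U[3] = R
Query 2: B[0] = O
Query 3: F[0] = R
Query 4: B[1] = O

Answer: R O R O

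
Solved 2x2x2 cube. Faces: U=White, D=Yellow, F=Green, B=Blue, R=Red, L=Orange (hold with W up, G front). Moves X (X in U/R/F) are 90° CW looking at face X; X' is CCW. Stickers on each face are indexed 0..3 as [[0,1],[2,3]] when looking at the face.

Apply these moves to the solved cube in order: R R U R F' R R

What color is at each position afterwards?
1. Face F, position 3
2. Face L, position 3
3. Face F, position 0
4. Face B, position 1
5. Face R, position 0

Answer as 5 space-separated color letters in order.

After move 1 (R): R=RRRR U=WGWG F=GYGY D=YBYB B=WBWB
After move 2 (R): R=RRRR U=WYWY F=GBGB D=YWYW B=GBGB
After move 3 (U): U=WWYY F=RRGB R=GBRR B=OOGB L=GBOO
After move 4 (R): R=RGRB U=WRYB F=RWGW D=YGYO B=YOWB
After move 5 (F'): F=WWRG U=WRRR R=GGYB D=BOYO L=GBOY
After move 6 (R): R=YGBG U=WWRG F=WORO D=BWYY B=RORB
After move 7 (R): R=BYGG U=WORO F=WWRY D=BRYR B=GOWB
Query 1: F[3] = Y
Query 2: L[3] = Y
Query 3: F[0] = W
Query 4: B[1] = O
Query 5: R[0] = B

Answer: Y Y W O B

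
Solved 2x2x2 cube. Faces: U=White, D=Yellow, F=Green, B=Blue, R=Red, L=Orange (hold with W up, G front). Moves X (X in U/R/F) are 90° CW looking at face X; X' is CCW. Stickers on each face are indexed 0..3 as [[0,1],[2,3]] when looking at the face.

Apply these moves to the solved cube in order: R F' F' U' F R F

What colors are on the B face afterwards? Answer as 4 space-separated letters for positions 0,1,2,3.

After move 1 (R): R=RRRR U=WGWG F=GYGY D=YBYB B=WBWB
After move 2 (F'): F=YYGG U=WGRR R=BRYR D=OOYB L=OGOW
After move 3 (F'): F=YGYG U=WGBY R=OROR D=GWYB L=OROR
After move 4 (U'): U=GYWB F=ORYG R=YGOR B=ORWB L=WBOR
After move 5 (F): F=YOGR U=GYRB R=WGBR D=OYYB L=WGOW
After move 6 (R): R=BWRG U=GORR F=YYGB D=OWYO B=BRYB
After move 7 (F): F=GYBY U=GOWG R=RWRG D=RBYO L=WOOW
Query: B face = BRYB

Answer: B R Y B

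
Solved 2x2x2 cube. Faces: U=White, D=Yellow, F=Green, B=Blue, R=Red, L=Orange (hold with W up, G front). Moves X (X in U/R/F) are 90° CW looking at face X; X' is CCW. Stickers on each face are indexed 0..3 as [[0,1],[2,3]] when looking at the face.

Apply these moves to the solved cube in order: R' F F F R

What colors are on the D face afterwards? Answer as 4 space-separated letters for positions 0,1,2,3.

Answer: O Y Y Y

Derivation:
After move 1 (R'): R=RRRR U=WBWB F=GWGW D=YGYG B=YBYB
After move 2 (F): F=GGWW U=WBOO R=WRBR D=RRYG L=OYOG
After move 3 (F): F=WGWG U=WBGY R=OROR D=BWYG L=OROR
After move 4 (F): F=WWGG U=WBRR R=GRYR D=OOYG L=OBOW
After move 5 (R): R=YGRR U=WWRG F=WOGG D=OYYY B=RBBB
Query: D face = OYYY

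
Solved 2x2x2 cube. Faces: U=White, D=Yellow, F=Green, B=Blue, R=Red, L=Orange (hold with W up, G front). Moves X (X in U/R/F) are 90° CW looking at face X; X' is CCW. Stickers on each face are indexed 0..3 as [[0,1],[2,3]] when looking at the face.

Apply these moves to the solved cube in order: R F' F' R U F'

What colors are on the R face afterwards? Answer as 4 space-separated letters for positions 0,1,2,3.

Answer: W B G R

Derivation:
After move 1 (R): R=RRRR U=WGWG F=GYGY D=YBYB B=WBWB
After move 2 (F'): F=YYGG U=WGRR R=BRYR D=OOYB L=OGOW
After move 3 (F'): F=YGYG U=WGBY R=OROR D=GWYB L=OROR
After move 4 (R): R=OORR U=WGBG F=YWYB D=GWYW B=YBGB
After move 5 (U): U=BWGG F=OOYB R=YBRR B=ORGB L=YWOR
After move 6 (F'): F=OBOY U=BWYR R=WBGR D=WRYW L=YGOG
Query: R face = WBGR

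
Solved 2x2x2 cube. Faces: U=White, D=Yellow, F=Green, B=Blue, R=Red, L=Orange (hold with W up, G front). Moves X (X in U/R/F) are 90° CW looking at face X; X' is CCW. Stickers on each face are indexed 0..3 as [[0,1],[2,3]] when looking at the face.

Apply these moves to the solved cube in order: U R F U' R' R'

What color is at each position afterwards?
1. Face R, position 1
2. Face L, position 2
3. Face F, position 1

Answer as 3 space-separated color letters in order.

Answer: G O W

Derivation:
After move 1 (U): U=WWWW F=RRGG R=BBRR B=OOBB L=GGOO
After move 2 (R): R=RBRB U=WRWG F=RYGY D=YBYO B=WOWB
After move 3 (F): F=GRYY U=WROG R=WBGB D=RRYO L=GYOB
After move 4 (U'): U=RGWO F=GYYY R=GRGB B=WBWB L=WOOB
After move 5 (R'): R=RBGG U=RWWW F=GGYO D=RYYY B=OBRB
After move 6 (R'): R=BGRG U=RRWO F=GWYW D=RGYO B=YBYB
Query 1: R[1] = G
Query 2: L[2] = O
Query 3: F[1] = W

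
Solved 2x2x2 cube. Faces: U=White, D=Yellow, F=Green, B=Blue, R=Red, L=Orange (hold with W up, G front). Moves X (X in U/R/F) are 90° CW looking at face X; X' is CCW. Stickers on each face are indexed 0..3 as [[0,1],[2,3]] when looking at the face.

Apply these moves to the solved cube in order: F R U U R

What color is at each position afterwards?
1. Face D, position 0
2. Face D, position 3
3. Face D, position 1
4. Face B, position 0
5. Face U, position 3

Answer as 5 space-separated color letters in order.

Answer: R G W W Y

Derivation:
After move 1 (F): F=GGGG U=WWOO R=WRWR D=RRYY L=OYOY
After move 2 (R): R=WWRR U=WGOG F=GRGY D=RBYB B=OBWB
After move 3 (U): U=OWGG F=WWGY R=OBRR B=OYWB L=GROY
After move 4 (U): U=GOGW F=OBGY R=OYRR B=GRWB L=WWOY
After move 5 (R): R=RORY U=GBGY F=OBGB D=RWYG B=WROB
Query 1: D[0] = R
Query 2: D[3] = G
Query 3: D[1] = W
Query 4: B[0] = W
Query 5: U[3] = Y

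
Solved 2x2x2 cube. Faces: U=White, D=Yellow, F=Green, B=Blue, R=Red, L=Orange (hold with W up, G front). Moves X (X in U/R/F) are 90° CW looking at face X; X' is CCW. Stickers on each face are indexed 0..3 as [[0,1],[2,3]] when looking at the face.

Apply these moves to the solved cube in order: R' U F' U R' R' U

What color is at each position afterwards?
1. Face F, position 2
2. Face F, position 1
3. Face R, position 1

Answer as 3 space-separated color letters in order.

Answer: R Y B

Derivation:
After move 1 (R'): R=RRRR U=WBWB F=GWGW D=YGYG B=YBYB
After move 2 (U): U=WWBB F=RRGW R=YBRR B=OOYB L=GWOO
After move 3 (F'): F=RWRG U=WWYR R=GBYR D=WOYG L=GBOB
After move 4 (U): U=YWRW F=GBRG R=OOYR B=GBYB L=RWOB
After move 5 (R'): R=OROY U=YYRG F=GWRW D=WBYG B=GBOB
After move 6 (R'): R=RYOO U=YORG F=GYRG D=WWYW B=GBBB
After move 7 (U): U=RYGO F=RYRG R=GBOO B=RWBB L=GYOB
Query 1: F[2] = R
Query 2: F[1] = Y
Query 3: R[1] = B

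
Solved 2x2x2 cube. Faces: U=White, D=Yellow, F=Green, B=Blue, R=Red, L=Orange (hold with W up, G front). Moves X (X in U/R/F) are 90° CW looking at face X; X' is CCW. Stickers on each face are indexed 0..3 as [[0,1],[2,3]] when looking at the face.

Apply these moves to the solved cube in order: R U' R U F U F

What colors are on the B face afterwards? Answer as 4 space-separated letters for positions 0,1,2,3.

After move 1 (R): R=RRRR U=WGWG F=GYGY D=YBYB B=WBWB
After move 2 (U'): U=GGWW F=OOGY R=GYRR B=RRWB L=WBOO
After move 3 (R): R=RGRY U=GOWY F=OBGB D=YWYR B=WRGB
After move 4 (U): U=WGYO F=RGGB R=WRRY B=WBGB L=OBOO
After move 5 (F): F=GRBG U=WGOB R=YROY D=RWYR L=OYOW
After move 6 (U): U=OWBG F=YRBG R=WBOY B=OYGB L=GROW
After move 7 (F): F=BYGR U=OWWR R=BBGY D=OWYR L=GROW
Query: B face = OYGB

Answer: O Y G B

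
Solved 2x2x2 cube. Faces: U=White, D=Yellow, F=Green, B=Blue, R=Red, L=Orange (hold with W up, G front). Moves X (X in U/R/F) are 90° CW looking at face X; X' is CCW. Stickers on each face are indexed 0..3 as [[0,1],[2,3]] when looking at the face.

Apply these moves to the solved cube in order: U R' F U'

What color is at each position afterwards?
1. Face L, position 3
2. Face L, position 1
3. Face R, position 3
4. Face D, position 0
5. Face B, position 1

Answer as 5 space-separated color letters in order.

After move 1 (U): U=WWWW F=RRGG R=BBRR B=OOBB L=GGOO
After move 2 (R'): R=BRBR U=WBWO F=RWGW D=YRYG B=YOYB
After move 3 (F): F=GRWW U=WBOG R=WROR D=BBYG L=GYOR
After move 4 (U'): U=BGWO F=GYWW R=GROR B=WRYB L=YOOR
Query 1: L[3] = R
Query 2: L[1] = O
Query 3: R[3] = R
Query 4: D[0] = B
Query 5: B[1] = R

Answer: R O R B R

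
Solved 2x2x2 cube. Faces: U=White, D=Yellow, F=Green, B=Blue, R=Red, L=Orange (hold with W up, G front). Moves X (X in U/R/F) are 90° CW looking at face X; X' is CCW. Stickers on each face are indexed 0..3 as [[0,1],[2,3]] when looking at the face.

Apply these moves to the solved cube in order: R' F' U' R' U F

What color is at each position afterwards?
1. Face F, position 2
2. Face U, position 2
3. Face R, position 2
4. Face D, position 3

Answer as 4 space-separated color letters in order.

After move 1 (R'): R=RRRR U=WBWB F=GWGW D=YGYG B=YBYB
After move 2 (F'): F=WWGG U=WBRR R=GRYR D=OOYG L=OBOW
After move 3 (U'): U=BRWR F=OBGG R=WWYR B=GRYB L=YBOW
After move 4 (R'): R=WRWY U=BYWG F=ORGR D=OBYG B=GROB
After move 5 (U): U=WBGY F=WRGR R=GRWY B=YBOB L=OROW
After move 6 (F): F=GWRR U=WBWR R=GRYY D=WGYG L=OOOB
Query 1: F[2] = R
Query 2: U[2] = W
Query 3: R[2] = Y
Query 4: D[3] = G

Answer: R W Y G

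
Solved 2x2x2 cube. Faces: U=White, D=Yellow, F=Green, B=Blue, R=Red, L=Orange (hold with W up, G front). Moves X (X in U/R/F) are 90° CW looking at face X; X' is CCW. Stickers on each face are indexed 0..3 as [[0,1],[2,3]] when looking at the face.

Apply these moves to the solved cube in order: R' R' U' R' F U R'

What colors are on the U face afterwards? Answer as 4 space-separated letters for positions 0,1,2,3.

Answer: O W B G

Derivation:
After move 1 (R'): R=RRRR U=WBWB F=GWGW D=YGYG B=YBYB
After move 2 (R'): R=RRRR U=WYWY F=GBGB D=YWYW B=GBGB
After move 3 (U'): U=YYWW F=OOGB R=GBRR B=RRGB L=GBOO
After move 4 (R'): R=BRGR U=YGWR F=OYGW D=YOYB B=WRWB
After move 5 (F): F=GOWY U=YGOB R=WRRR D=GBYB L=GYOO
After move 6 (U): U=OYBG F=WRWY R=WRRR B=GYWB L=GOOO
After move 7 (R'): R=RRWR U=OWBG F=WYWG D=GRYY B=BYBB
Query: U face = OWBG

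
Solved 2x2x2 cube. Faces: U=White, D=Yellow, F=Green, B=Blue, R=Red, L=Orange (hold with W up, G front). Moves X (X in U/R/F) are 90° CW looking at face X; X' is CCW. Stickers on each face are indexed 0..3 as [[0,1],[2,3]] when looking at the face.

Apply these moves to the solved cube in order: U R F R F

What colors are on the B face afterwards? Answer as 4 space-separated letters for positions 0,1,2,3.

After move 1 (U): U=WWWW F=RRGG R=BBRR B=OOBB L=GGOO
After move 2 (R): R=RBRB U=WRWG F=RYGY D=YBYO B=WOWB
After move 3 (F): F=GRYY U=WROG R=WBGB D=RRYO L=GYOB
After move 4 (R): R=GWBB U=WROY F=GRYO D=RWYW B=GORB
After move 5 (F): F=YGOR U=WRBY R=OWYB D=BGYW L=GROW
Query: B face = GORB

Answer: G O R B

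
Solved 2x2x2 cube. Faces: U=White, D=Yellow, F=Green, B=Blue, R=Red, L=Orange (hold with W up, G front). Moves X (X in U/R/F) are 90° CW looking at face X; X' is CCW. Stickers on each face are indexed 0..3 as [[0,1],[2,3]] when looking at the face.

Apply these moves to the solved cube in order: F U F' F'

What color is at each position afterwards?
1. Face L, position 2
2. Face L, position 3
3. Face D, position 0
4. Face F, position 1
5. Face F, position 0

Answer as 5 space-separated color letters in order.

Answer: O B W G G

Derivation:
After move 1 (F): F=GGGG U=WWOO R=WRWR D=RRYY L=OYOY
After move 2 (U): U=OWOW F=WRGG R=BBWR B=OYBB L=GGOY
After move 3 (F'): F=RGWG U=OWBW R=RBRR D=GYYY L=GWOO
After move 4 (F'): F=GGRW U=OWRR R=YBGR D=WOYY L=GWOB
Query 1: L[2] = O
Query 2: L[3] = B
Query 3: D[0] = W
Query 4: F[1] = G
Query 5: F[0] = G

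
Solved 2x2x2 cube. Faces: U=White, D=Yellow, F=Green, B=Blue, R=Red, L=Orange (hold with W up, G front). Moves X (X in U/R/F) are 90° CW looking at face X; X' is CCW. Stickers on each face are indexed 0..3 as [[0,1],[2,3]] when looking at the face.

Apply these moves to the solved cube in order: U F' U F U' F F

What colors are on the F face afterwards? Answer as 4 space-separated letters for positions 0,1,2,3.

Answer: B G G R

Derivation:
After move 1 (U): U=WWWW F=RRGG R=BBRR B=OOBB L=GGOO
After move 2 (F'): F=RGRG U=WWBR R=YBYR D=GOYY L=GWOW
After move 3 (U): U=BWRW F=YBRG R=OOYR B=GWBB L=RGOW
After move 4 (F): F=RYGB U=BWWG R=ROWR D=YOYY L=RGOO
After move 5 (U'): U=WGBW F=RGGB R=RYWR B=ROBB L=GWOO
After move 6 (F): F=GRBG U=WGOW R=BYWR D=WRYY L=GYOO
After move 7 (F): F=BGGR U=WGOY R=OYWR D=WBYY L=GWOR
Query: F face = BGGR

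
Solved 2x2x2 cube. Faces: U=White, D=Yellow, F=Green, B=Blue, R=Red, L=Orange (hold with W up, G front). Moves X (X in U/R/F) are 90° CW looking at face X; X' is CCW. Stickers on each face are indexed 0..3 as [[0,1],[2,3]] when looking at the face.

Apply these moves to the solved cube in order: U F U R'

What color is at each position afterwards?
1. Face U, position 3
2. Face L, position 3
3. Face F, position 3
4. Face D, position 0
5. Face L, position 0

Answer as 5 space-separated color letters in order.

After move 1 (U): U=WWWW F=RRGG R=BBRR B=OOBB L=GGOO
After move 2 (F): F=GRGR U=WWOG R=WBWR D=RBYY L=GYOY
After move 3 (U): U=OWGW F=WBGR R=OOWR B=GYBB L=GROY
After move 4 (R'): R=OROW U=OBGG F=WWGW D=RBYR B=YYBB
Query 1: U[3] = G
Query 2: L[3] = Y
Query 3: F[3] = W
Query 4: D[0] = R
Query 5: L[0] = G

Answer: G Y W R G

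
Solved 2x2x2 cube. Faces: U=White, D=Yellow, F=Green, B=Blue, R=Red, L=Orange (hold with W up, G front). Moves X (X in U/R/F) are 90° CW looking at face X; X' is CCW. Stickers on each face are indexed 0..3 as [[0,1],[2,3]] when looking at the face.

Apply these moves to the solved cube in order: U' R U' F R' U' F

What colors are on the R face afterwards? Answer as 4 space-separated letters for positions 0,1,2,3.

Answer: O G O W

Derivation:
After move 1 (U'): U=WWWW F=OOGG R=GGRR B=RRBB L=BBOO
After move 2 (R): R=RGRG U=WOWG F=OYGY D=YBYR B=WRWB
After move 3 (U'): U=OGWW F=BBGY R=OYRG B=RGWB L=WROO
After move 4 (F): F=GBYB U=OGOR R=WYWG D=ROYR L=WYOB
After move 5 (R'): R=YGWW U=OWOR F=GGYR D=RBYB B=RGOB
After move 6 (U'): U=WROO F=WYYR R=GGWW B=YGOB L=RGOB
After move 7 (F): F=YWRY U=WRBG R=OGOW D=WGYB L=RROB
Query: R face = OGOW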